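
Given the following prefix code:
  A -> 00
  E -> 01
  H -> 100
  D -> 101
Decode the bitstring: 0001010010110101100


Decoding step by step:
Bits 00 -> A
Bits 01 -> E
Bits 01 -> E
Bits 00 -> A
Bits 101 -> D
Bits 101 -> D
Bits 01 -> E
Bits 100 -> H


Decoded message: AEEADDEH


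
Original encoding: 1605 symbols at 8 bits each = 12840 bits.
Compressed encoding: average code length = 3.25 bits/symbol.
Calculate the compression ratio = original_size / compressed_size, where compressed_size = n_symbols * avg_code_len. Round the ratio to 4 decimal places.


original_size = n_symbols * orig_bits = 1605 * 8 = 12840 bits
compressed_size = n_symbols * avg_code_len = 1605 * 3.25 = 5216.25 bits
ratio = original_size / compressed_size = 12840 / 5216.25 = 2.4615

Compression ratio = 2.4615


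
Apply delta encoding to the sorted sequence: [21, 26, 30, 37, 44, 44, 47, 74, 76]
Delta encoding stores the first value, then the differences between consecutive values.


First value: 21
Deltas:
  26 - 21 = 5
  30 - 26 = 4
  37 - 30 = 7
  44 - 37 = 7
  44 - 44 = 0
  47 - 44 = 3
  74 - 47 = 27
  76 - 74 = 2


Delta encoded: [21, 5, 4, 7, 7, 0, 3, 27, 2]


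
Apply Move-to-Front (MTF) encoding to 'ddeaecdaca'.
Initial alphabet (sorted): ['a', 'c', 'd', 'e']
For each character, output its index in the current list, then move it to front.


MTF encoding:
'd': index 2 in ['a', 'c', 'd', 'e'] -> ['d', 'a', 'c', 'e']
'd': index 0 in ['d', 'a', 'c', 'e'] -> ['d', 'a', 'c', 'e']
'e': index 3 in ['d', 'a', 'c', 'e'] -> ['e', 'd', 'a', 'c']
'a': index 2 in ['e', 'd', 'a', 'c'] -> ['a', 'e', 'd', 'c']
'e': index 1 in ['a', 'e', 'd', 'c'] -> ['e', 'a', 'd', 'c']
'c': index 3 in ['e', 'a', 'd', 'c'] -> ['c', 'e', 'a', 'd']
'd': index 3 in ['c', 'e', 'a', 'd'] -> ['d', 'c', 'e', 'a']
'a': index 3 in ['d', 'c', 'e', 'a'] -> ['a', 'd', 'c', 'e']
'c': index 2 in ['a', 'd', 'c', 'e'] -> ['c', 'a', 'd', 'e']
'a': index 1 in ['c', 'a', 'd', 'e'] -> ['a', 'c', 'd', 'e']


Output: [2, 0, 3, 2, 1, 3, 3, 3, 2, 1]


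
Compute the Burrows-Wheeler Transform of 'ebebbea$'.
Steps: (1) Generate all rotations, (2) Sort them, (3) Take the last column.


Rotations (sorted):
  0: $ebebbea -> last char: a
  1: a$ebebbe -> last char: e
  2: bbea$ebe -> last char: e
  3: bea$ebeb -> last char: b
  4: bebbea$e -> last char: e
  5: ea$ebebb -> last char: b
  6: ebbea$eb -> last char: b
  7: ebebbea$ -> last char: $


BWT = aeebebb$


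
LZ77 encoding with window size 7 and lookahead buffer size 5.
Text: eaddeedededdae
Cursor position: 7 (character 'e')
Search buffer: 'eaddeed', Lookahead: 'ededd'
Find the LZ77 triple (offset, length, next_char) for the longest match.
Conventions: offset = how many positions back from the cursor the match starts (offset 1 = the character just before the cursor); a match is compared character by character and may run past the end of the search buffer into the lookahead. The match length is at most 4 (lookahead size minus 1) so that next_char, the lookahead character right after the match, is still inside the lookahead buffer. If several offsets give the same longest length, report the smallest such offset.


Try each offset into the search buffer:
  offset=1 (pos 6, char 'd'): match length 0
  offset=2 (pos 5, char 'e'): match length 4
  offset=3 (pos 4, char 'e'): match length 1
  offset=4 (pos 3, char 'd'): match length 0
  offset=5 (pos 2, char 'd'): match length 0
  offset=6 (pos 1, char 'a'): match length 0
  offset=7 (pos 0, char 'e'): match length 1
Longest match has length 4 at offset 2.
next_char = character at position 7 + 4 = 11 -> 'd'

Best match: offset=2, length=4 (matching 'eded' starting at position 5)
LZ77 triple: (2, 4, 'd')


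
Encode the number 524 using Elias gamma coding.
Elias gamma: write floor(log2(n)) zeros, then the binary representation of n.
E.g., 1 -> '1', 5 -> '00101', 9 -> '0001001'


num_bits = floor(log2(524)) + 1 = 10
leading_zeros = num_bits - 1 = 9
binary(524) = 1000001100

Elias gamma(524) = '000000000' + '1000001100' = 0000000001000001100 (19 bits)


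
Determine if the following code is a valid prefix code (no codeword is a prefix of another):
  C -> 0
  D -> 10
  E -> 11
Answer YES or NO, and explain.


Checking each pair (does one codeword prefix another?):
  C='0' vs D='10': no prefix
  C='0' vs E='11': no prefix
  D='10' vs C='0': no prefix
  D='10' vs E='11': no prefix
  E='11' vs C='0': no prefix
  E='11' vs D='10': no prefix
No violation found over all pairs.

YES -- this is a valid prefix code. No codeword is a prefix of any other codeword.


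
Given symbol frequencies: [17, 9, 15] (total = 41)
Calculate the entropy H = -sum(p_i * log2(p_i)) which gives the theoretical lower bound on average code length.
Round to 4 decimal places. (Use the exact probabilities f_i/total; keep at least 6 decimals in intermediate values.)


Per-symbol terms -p_i * log2(p_i) with p_i = f_i/41:
  p = 17/41 = 0.414634: log2(p) = -1.270089, -p*log2(p) = 0.526622
  p = 9/41 = 0.219512: log2(p) = -2.187627, -p*log2(p) = 0.480211
  p = 15/41 = 0.365854: log2(p) = -1.450661, -p*log2(p) = 0.530730
H = 0.526622 + 0.480211 + 0.530730 = 1.537563

H = 1.5376 bits/symbol


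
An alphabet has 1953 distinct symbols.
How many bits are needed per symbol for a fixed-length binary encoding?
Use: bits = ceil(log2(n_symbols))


log2(1953) = 10.9315
Bracket: 2^10 = 1024 < 1953 <= 2^11 = 2048
So ceil(log2(1953)) = 11

bits = ceil(log2(1953)) = ceil(10.9315) = 11 bits


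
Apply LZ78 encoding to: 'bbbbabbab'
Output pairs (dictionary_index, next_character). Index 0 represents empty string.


LZ78 encoding steps:
Dictionary: {0: ''}
Step 1: w='' (idx 0), next='b' -> output (0, 'b'), add 'b' as idx 1
Step 2: w='b' (idx 1), next='b' -> output (1, 'b'), add 'bb' as idx 2
Step 3: w='b' (idx 1), next='a' -> output (1, 'a'), add 'ba' as idx 3
Step 4: w='bb' (idx 2), next='a' -> output (2, 'a'), add 'bba' as idx 4
Step 5: w='b' (idx 1), end of input -> output (1, '')


Encoded: [(0, 'b'), (1, 'b'), (1, 'a'), (2, 'a'), (1, '')]


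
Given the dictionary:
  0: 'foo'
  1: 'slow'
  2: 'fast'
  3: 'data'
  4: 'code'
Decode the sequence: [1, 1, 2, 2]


Look up each index in the dictionary:
  1 -> 'slow'
  1 -> 'slow'
  2 -> 'fast'
  2 -> 'fast'

Decoded: "slow slow fast fast"


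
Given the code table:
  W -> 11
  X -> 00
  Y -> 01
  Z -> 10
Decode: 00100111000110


Decoding:
00 -> X
10 -> Z
01 -> Y
11 -> W
00 -> X
01 -> Y
10 -> Z


Result: XZYWXYZ


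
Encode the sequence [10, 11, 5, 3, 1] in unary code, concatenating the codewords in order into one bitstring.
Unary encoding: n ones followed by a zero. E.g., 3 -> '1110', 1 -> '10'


Encode each number as n ones followed by a terminating 0:
  10 -> 11111111110 (11 bits)
  11 -> 111111111110 (12 bits)
  5 -> 111110 (6 bits)
  3 -> 1110 (4 bits)
  1 -> 10 (2 bits)
Total length = 11 + 12 + 6 + 4 + 2 = 35 bits.

Unary([10, 11, 5, 3, 1]) = 11111111110111111111110111110111010 (35 bits)


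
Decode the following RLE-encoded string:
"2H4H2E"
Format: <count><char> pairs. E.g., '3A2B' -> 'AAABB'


Expanding each <count><char> pair:
  2H -> 'HH'
  4H -> 'HHHH'
  2E -> 'EE'

Decoded = HHHHHHEE


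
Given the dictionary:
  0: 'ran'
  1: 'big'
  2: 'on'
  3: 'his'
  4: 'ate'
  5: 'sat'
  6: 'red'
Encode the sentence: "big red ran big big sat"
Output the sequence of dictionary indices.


Look up each word in the dictionary:
  'big' -> 1
  'red' -> 6
  'ran' -> 0
  'big' -> 1
  'big' -> 1
  'sat' -> 5

Encoded: [1, 6, 0, 1, 1, 5]


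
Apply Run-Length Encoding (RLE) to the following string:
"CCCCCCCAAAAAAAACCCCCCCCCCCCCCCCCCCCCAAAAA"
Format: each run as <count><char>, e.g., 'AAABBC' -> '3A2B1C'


Scanning runs left to right:
  i=0: run of 'C' x 7 -> '7C'
  i=7: run of 'A' x 8 -> '8A'
  i=15: run of 'C' x 21 -> '21C'
  i=36: run of 'A' x 5 -> '5A'

RLE = 7C8A21C5A


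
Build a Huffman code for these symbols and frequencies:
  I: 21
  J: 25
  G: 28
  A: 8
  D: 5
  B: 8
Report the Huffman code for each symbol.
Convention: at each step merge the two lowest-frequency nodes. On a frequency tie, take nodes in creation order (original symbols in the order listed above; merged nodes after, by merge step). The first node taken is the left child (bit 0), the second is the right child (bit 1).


Huffman tree construction:
Step 1: Merge D(5) + A(8) = 13
Step 2: Merge B(8) + (D+A)(13) = 21
Step 3: Merge I(21) + (B+(D+A))(21) = 42
Step 4: Merge J(25) + G(28) = 53
Step 5: Merge (I+(B+(D+A)))(42) + (J+G)(53) = 95
Read each symbol's code off the tree from the root (left child = 0, right child = 1).

Codes:
  I: 00 (length 2)
  J: 10 (length 2)
  G: 11 (length 2)
  A: 0111 (length 4)
  D: 0110 (length 4)
  B: 010 (length 3)
Average code length: 224/95 = 2.3579 bits/symbol


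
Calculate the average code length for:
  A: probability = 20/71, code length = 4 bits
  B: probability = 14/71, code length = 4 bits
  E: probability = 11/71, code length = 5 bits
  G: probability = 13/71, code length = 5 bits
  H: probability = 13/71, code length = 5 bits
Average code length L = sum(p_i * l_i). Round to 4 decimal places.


Weighted contributions p_i * l_i:
  A: (20/71) * 4 = 80/71
  B: (14/71) * 4 = 56/71
  E: (11/71) * 5 = 55/71
  G: (13/71) * 5 = 65/71
  H: (13/71) * 5 = 65/71
Sum = (80 + 56 + 55 + 65 + 65)/71 = 321/71

L = 321/71 = 4.5211 bits/symbol


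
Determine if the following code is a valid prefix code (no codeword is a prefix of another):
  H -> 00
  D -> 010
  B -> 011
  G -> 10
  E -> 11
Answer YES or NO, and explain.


Checking each pair (does one codeword prefix another?):
  H='00' vs D='010': no prefix
  H='00' vs B='011': no prefix
  H='00' vs G='10': no prefix
  H='00' vs E='11': no prefix
  D='010' vs H='00': no prefix
  D='010' vs B='011': no prefix
  D='010' vs G='10': no prefix
  D='010' vs E='11': no prefix
  B='011' vs H='00': no prefix
  B='011' vs D='010': no prefix
  B='011' vs G='10': no prefix
  B='011' vs E='11': no prefix
  G='10' vs H='00': no prefix
  G='10' vs D='010': no prefix
  G='10' vs B='011': no prefix
  G='10' vs E='11': no prefix
  E='11' vs H='00': no prefix
  E='11' vs D='010': no prefix
  E='11' vs B='011': no prefix
  E='11' vs G='10': no prefix
No violation found over all pairs.

YES -- this is a valid prefix code. No codeword is a prefix of any other codeword.


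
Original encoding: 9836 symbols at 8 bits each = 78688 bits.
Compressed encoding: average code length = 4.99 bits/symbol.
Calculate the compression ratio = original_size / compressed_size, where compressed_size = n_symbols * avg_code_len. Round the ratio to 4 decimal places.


original_size = n_symbols * orig_bits = 9836 * 8 = 78688 bits
compressed_size = n_symbols * avg_code_len = 9836 * 4.99 = 49081.64 bits
ratio = original_size / compressed_size = 78688 / 49081.64 = 1.6032

Compression ratio = 1.6032


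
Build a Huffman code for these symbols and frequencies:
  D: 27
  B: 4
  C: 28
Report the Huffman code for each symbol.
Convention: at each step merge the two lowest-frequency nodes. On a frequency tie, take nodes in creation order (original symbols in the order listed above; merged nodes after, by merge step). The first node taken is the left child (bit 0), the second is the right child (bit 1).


Huffman tree construction:
Step 1: Merge B(4) + D(27) = 31
Step 2: Merge C(28) + (B+D)(31) = 59
Read each symbol's code off the tree from the root (left child = 0, right child = 1).

Codes:
  D: 11 (length 2)
  B: 10 (length 2)
  C: 0 (length 1)
Average code length: 90/59 = 1.5254 bits/symbol


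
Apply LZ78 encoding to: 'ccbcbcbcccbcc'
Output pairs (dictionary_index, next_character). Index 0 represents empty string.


LZ78 encoding steps:
Dictionary: {0: ''}
Step 1: w='' (idx 0), next='c' -> output (0, 'c'), add 'c' as idx 1
Step 2: w='c' (idx 1), next='b' -> output (1, 'b'), add 'cb' as idx 2
Step 3: w='cb' (idx 2), next='c' -> output (2, 'c'), add 'cbc' as idx 3
Step 4: w='' (idx 0), next='b' -> output (0, 'b'), add 'b' as idx 4
Step 5: w='c' (idx 1), next='c' -> output (1, 'c'), add 'cc' as idx 5
Step 6: w='cbc' (idx 3), next='c' -> output (3, 'c'), add 'cbcc' as idx 6


Encoded: [(0, 'c'), (1, 'b'), (2, 'c'), (0, 'b'), (1, 'c'), (3, 'c')]


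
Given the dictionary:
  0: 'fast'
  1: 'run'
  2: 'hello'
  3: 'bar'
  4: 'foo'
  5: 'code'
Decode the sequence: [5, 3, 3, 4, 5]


Look up each index in the dictionary:
  5 -> 'code'
  3 -> 'bar'
  3 -> 'bar'
  4 -> 'foo'
  5 -> 'code'

Decoded: "code bar bar foo code"


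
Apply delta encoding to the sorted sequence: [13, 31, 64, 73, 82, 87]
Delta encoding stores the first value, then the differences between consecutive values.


First value: 13
Deltas:
  31 - 13 = 18
  64 - 31 = 33
  73 - 64 = 9
  82 - 73 = 9
  87 - 82 = 5


Delta encoded: [13, 18, 33, 9, 9, 5]


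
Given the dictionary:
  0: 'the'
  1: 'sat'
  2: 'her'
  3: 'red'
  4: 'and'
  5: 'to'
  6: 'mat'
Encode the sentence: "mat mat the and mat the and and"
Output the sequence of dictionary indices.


Look up each word in the dictionary:
  'mat' -> 6
  'mat' -> 6
  'the' -> 0
  'and' -> 4
  'mat' -> 6
  'the' -> 0
  'and' -> 4
  'and' -> 4

Encoded: [6, 6, 0, 4, 6, 0, 4, 4]


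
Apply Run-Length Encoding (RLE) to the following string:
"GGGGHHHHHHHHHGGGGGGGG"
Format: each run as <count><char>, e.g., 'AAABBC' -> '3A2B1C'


Scanning runs left to right:
  i=0: run of 'G' x 4 -> '4G'
  i=4: run of 'H' x 9 -> '9H'
  i=13: run of 'G' x 8 -> '8G'

RLE = 4G9H8G


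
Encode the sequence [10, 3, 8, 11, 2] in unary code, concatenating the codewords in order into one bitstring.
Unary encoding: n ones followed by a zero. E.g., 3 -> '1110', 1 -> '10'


Encode each number as n ones followed by a terminating 0:
  10 -> 11111111110 (11 bits)
  3 -> 1110 (4 bits)
  8 -> 111111110 (9 bits)
  11 -> 111111111110 (12 bits)
  2 -> 110 (3 bits)
Total length = 11 + 4 + 9 + 12 + 3 = 39 bits.

Unary([10, 3, 8, 11, 2]) = 111111111101110111111110111111111110110 (39 bits)


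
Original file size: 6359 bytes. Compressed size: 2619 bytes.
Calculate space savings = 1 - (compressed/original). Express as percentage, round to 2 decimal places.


ratio = compressed/original = 2619/6359 = 0.411857
savings = 1 - ratio = 1 - 0.411857 = 0.588143
as a percentage: 0.588143 * 100 = 58.81%

Space savings = 1 - 2619/6359 = 58.81%


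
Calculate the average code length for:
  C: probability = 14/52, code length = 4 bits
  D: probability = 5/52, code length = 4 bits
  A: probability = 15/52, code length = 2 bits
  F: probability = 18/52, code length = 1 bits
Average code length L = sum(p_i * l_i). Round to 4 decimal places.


Weighted contributions p_i * l_i:
  C: (14/52) * 4 = 56/52
  D: (5/52) * 4 = 20/52
  A: (15/52) * 2 = 30/52
  F: (18/52) * 1 = 18/52
Sum = (56 + 20 + 30 + 18)/52 = 124/52

L = 124/52 = 2.3846 bits/symbol


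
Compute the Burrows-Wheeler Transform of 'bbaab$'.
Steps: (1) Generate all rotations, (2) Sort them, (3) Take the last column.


Rotations (sorted):
  0: $bbaab -> last char: b
  1: aab$bb -> last char: b
  2: ab$bba -> last char: a
  3: b$bbaa -> last char: a
  4: baab$b -> last char: b
  5: bbaab$ -> last char: $


BWT = bbaab$


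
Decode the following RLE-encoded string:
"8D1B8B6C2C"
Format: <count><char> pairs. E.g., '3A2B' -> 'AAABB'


Expanding each <count><char> pair:
  8D -> 'DDDDDDDD'
  1B -> 'B'
  8B -> 'BBBBBBBB'
  6C -> 'CCCCCC'
  2C -> 'CC'

Decoded = DDDDDDDDBBBBBBBBBCCCCCCCC


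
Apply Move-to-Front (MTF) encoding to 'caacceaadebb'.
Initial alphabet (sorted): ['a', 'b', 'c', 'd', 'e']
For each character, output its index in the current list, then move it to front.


MTF encoding:
'c': index 2 in ['a', 'b', 'c', 'd', 'e'] -> ['c', 'a', 'b', 'd', 'e']
'a': index 1 in ['c', 'a', 'b', 'd', 'e'] -> ['a', 'c', 'b', 'd', 'e']
'a': index 0 in ['a', 'c', 'b', 'd', 'e'] -> ['a', 'c', 'b', 'd', 'e']
'c': index 1 in ['a', 'c', 'b', 'd', 'e'] -> ['c', 'a', 'b', 'd', 'e']
'c': index 0 in ['c', 'a', 'b', 'd', 'e'] -> ['c', 'a', 'b', 'd', 'e']
'e': index 4 in ['c', 'a', 'b', 'd', 'e'] -> ['e', 'c', 'a', 'b', 'd']
'a': index 2 in ['e', 'c', 'a', 'b', 'd'] -> ['a', 'e', 'c', 'b', 'd']
'a': index 0 in ['a', 'e', 'c', 'b', 'd'] -> ['a', 'e', 'c', 'b', 'd']
'd': index 4 in ['a', 'e', 'c', 'b', 'd'] -> ['d', 'a', 'e', 'c', 'b']
'e': index 2 in ['d', 'a', 'e', 'c', 'b'] -> ['e', 'd', 'a', 'c', 'b']
'b': index 4 in ['e', 'd', 'a', 'c', 'b'] -> ['b', 'e', 'd', 'a', 'c']
'b': index 0 in ['b', 'e', 'd', 'a', 'c'] -> ['b', 'e', 'd', 'a', 'c']


Output: [2, 1, 0, 1, 0, 4, 2, 0, 4, 2, 4, 0]


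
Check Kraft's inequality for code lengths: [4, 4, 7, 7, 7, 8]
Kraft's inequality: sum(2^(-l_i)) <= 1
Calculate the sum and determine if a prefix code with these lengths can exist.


Sum = 2^(-4) + 2^(-4) + 2^(-7) + 2^(-7) + 2^(-7) + 2^(-8)
    = 0.0625 + 0.0625 + 0.0078125 + 0.0078125 + 0.0078125 + 0.00390625
    = 39/256 = 0.15234375
Since 0.15234375 <= 1, Kraft's inequality IS satisfied.
A prefix code with these lengths CAN exist.

Kraft sum = 0.15234375. Satisfied.


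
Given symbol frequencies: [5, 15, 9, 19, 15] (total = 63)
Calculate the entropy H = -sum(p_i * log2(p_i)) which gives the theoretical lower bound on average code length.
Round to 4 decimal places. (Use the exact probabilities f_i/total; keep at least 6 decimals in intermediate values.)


Per-symbol terms -p_i * log2(p_i) with p_i = f_i/63:
  p = 5/63 = 0.079365: log2(p) = -3.655352, -p*log2(p) = 0.290107
  p = 15/63 = 0.238095: log2(p) = -2.070389, -p*log2(p) = 0.492950
  p = 9/63 = 0.142857: log2(p) = -2.807355, -p*log2(p) = 0.401051
  p = 19/63 = 0.301587: log2(p) = -1.729352, -p*log2(p) = 0.521551
  p = 15/63 = 0.238095: log2(p) = -2.070389, -p*log2(p) = 0.492950
H = 0.290107 + 0.492950 + 0.401051 + 0.521551 + 0.492950 = 2.198609

H = 2.1986 bits/symbol


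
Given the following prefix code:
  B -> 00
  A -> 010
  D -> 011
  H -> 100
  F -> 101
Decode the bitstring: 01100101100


Decoding step by step:
Bits 011 -> D
Bits 00 -> B
Bits 101 -> F
Bits 100 -> H


Decoded message: DBFH


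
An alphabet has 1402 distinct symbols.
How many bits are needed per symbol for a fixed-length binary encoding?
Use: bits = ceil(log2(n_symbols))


log2(1402) = 10.4533
Bracket: 2^10 = 1024 < 1402 <= 2^11 = 2048
So ceil(log2(1402)) = 11

bits = ceil(log2(1402)) = ceil(10.4533) = 11 bits


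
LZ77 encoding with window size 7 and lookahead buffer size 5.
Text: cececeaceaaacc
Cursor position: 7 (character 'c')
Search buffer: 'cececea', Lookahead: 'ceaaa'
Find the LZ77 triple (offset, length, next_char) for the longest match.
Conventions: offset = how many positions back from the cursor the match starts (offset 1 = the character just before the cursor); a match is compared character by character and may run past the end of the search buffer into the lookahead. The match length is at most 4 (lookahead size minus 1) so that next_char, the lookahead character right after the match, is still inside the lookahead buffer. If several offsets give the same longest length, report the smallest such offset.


Try each offset into the search buffer:
  offset=1 (pos 6, char 'a'): match length 0
  offset=2 (pos 5, char 'e'): match length 0
  offset=3 (pos 4, char 'c'): match length 3
  offset=4 (pos 3, char 'e'): match length 0
  offset=5 (pos 2, char 'c'): match length 2
  offset=6 (pos 1, char 'e'): match length 0
  offset=7 (pos 0, char 'c'): match length 2
Longest match has length 3 at offset 3.
next_char = character at position 7 + 3 = 10 -> 'a'

Best match: offset=3, length=3 (matching 'cea' starting at position 4)
LZ77 triple: (3, 3, 'a')


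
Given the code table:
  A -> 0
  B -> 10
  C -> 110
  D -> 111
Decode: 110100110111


Decoding:
110 -> C
10 -> B
0 -> A
110 -> C
111 -> D


Result: CBACD


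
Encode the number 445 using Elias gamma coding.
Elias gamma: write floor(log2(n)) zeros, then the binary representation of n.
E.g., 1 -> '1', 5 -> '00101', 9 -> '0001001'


num_bits = floor(log2(445)) + 1 = 9
leading_zeros = num_bits - 1 = 8
binary(445) = 110111101

Elias gamma(445) = '00000000' + '110111101' = 00000000110111101 (17 bits)


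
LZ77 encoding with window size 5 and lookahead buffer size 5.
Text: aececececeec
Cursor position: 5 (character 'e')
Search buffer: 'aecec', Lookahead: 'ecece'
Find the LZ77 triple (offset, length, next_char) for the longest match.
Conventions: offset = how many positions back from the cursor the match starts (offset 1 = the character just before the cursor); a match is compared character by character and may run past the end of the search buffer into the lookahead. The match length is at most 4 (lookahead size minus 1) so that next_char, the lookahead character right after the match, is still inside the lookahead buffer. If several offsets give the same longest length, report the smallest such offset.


Try each offset into the search buffer:
  offset=1 (pos 4, char 'c'): match length 0
  offset=2 (pos 3, char 'e'): match length 4
  offset=3 (pos 2, char 'c'): match length 0
  offset=4 (pos 1, char 'e'): match length 4
  offset=5 (pos 0, char 'a'): match length 0
Longest match has length 4, found at offsets 2, 4; take the smallest, offset 2.
next_char = character at position 5 + 4 = 9 -> 'e'

Best match: offset=2, length=4 (matching 'ecec' starting at position 3)
LZ77 triple: (2, 4, 'e')


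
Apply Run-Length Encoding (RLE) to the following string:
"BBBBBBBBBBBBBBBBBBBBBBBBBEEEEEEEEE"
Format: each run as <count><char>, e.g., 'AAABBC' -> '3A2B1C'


Scanning runs left to right:
  i=0: run of 'B' x 25 -> '25B'
  i=25: run of 'E' x 9 -> '9E'

RLE = 25B9E


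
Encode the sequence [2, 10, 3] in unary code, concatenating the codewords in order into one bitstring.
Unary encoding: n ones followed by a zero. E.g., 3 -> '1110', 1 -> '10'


Encode each number as n ones followed by a terminating 0:
  2 -> 110 (3 bits)
  10 -> 11111111110 (11 bits)
  3 -> 1110 (4 bits)
Total length = 3 + 11 + 4 = 18 bits.

Unary([2, 10, 3]) = 110111111111101110 (18 bits)


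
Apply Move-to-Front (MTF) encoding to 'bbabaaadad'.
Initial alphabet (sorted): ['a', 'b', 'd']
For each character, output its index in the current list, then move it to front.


MTF encoding:
'b': index 1 in ['a', 'b', 'd'] -> ['b', 'a', 'd']
'b': index 0 in ['b', 'a', 'd'] -> ['b', 'a', 'd']
'a': index 1 in ['b', 'a', 'd'] -> ['a', 'b', 'd']
'b': index 1 in ['a', 'b', 'd'] -> ['b', 'a', 'd']
'a': index 1 in ['b', 'a', 'd'] -> ['a', 'b', 'd']
'a': index 0 in ['a', 'b', 'd'] -> ['a', 'b', 'd']
'a': index 0 in ['a', 'b', 'd'] -> ['a', 'b', 'd']
'd': index 2 in ['a', 'b', 'd'] -> ['d', 'a', 'b']
'a': index 1 in ['d', 'a', 'b'] -> ['a', 'd', 'b']
'd': index 1 in ['a', 'd', 'b'] -> ['d', 'a', 'b']


Output: [1, 0, 1, 1, 1, 0, 0, 2, 1, 1]


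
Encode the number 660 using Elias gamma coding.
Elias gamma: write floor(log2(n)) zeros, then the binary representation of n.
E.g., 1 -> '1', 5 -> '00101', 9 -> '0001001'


num_bits = floor(log2(660)) + 1 = 10
leading_zeros = num_bits - 1 = 9
binary(660) = 1010010100

Elias gamma(660) = '000000000' + '1010010100' = 0000000001010010100 (19 bits)


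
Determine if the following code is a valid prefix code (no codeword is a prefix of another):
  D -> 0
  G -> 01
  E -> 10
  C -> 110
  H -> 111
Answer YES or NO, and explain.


Checking each pair (does one codeword prefix another?):
  D='0' vs G='01': prefix -- VIOLATION

NO -- this is NOT a valid prefix code. D (0) is a prefix of G (01).


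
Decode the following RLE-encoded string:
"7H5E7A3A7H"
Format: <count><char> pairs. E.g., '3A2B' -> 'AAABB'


Expanding each <count><char> pair:
  7H -> 'HHHHHHH'
  5E -> 'EEEEE'
  7A -> 'AAAAAAA'
  3A -> 'AAA'
  7H -> 'HHHHHHH'

Decoded = HHHHHHHEEEEEAAAAAAAAAAHHHHHHH


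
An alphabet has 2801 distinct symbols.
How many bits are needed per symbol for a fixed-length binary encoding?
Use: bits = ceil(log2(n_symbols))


log2(2801) = 11.4517
Bracket: 2^11 = 2048 < 2801 <= 2^12 = 4096
So ceil(log2(2801)) = 12

bits = ceil(log2(2801)) = ceil(11.4517) = 12 bits


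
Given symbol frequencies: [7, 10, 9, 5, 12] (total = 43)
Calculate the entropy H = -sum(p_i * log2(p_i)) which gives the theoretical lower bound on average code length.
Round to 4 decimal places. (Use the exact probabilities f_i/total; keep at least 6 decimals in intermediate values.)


Per-symbol terms -p_i * log2(p_i) with p_i = f_i/43:
  p = 7/43 = 0.162791: log2(p) = -2.618910, -p*log2(p) = 0.426334
  p = 10/43 = 0.232558: log2(p) = -2.104337, -p*log2(p) = 0.489381
  p = 9/43 = 0.209302: log2(p) = -2.256340, -p*log2(p) = 0.472257
  p = 5/43 = 0.116279: log2(p) = -3.104337, -p*log2(p) = 0.360969
  p = 12/43 = 0.279070: log2(p) = -1.841302, -p*log2(p) = 0.513852
H = 0.426334 + 0.489381 + 0.472257 + 0.360969 + 0.513852 = 2.262793

H = 2.2628 bits/symbol


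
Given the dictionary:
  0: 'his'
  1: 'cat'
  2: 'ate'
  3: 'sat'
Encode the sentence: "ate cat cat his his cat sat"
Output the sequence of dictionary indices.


Look up each word in the dictionary:
  'ate' -> 2
  'cat' -> 1
  'cat' -> 1
  'his' -> 0
  'his' -> 0
  'cat' -> 1
  'sat' -> 3

Encoded: [2, 1, 1, 0, 0, 1, 3]


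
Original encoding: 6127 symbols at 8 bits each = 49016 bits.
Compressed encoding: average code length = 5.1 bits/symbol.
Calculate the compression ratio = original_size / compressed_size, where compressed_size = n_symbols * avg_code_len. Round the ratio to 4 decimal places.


original_size = n_symbols * orig_bits = 6127 * 8 = 49016 bits
compressed_size = n_symbols * avg_code_len = 6127 * 5.1 = 31247.7 bits
ratio = original_size / compressed_size = 49016 / 31247.7 = 1.5686

Compression ratio = 1.5686


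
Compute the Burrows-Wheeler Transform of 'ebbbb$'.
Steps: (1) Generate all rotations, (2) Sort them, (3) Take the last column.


Rotations (sorted):
  0: $ebbbb -> last char: b
  1: b$ebbb -> last char: b
  2: bb$ebb -> last char: b
  3: bbb$eb -> last char: b
  4: bbbb$e -> last char: e
  5: ebbbb$ -> last char: $


BWT = bbbbe$


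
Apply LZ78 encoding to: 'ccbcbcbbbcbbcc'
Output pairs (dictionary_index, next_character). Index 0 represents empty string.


LZ78 encoding steps:
Dictionary: {0: ''}
Step 1: w='' (idx 0), next='c' -> output (0, 'c'), add 'c' as idx 1
Step 2: w='c' (idx 1), next='b' -> output (1, 'b'), add 'cb' as idx 2
Step 3: w='cb' (idx 2), next='c' -> output (2, 'c'), add 'cbc' as idx 3
Step 4: w='' (idx 0), next='b' -> output (0, 'b'), add 'b' as idx 4
Step 5: w='b' (idx 4), next='b' -> output (4, 'b'), add 'bb' as idx 5
Step 6: w='cb' (idx 2), next='b' -> output (2, 'b'), add 'cbb' as idx 6
Step 7: w='c' (idx 1), next='c' -> output (1, 'c'), add 'cc' as idx 7


Encoded: [(0, 'c'), (1, 'b'), (2, 'c'), (0, 'b'), (4, 'b'), (2, 'b'), (1, 'c')]


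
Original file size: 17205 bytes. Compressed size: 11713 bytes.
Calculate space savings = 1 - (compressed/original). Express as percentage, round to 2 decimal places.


ratio = compressed/original = 11713/17205 = 0.68079
savings = 1 - ratio = 1 - 0.68079 = 0.31921
as a percentage: 0.31921 * 100 = 31.92%

Space savings = 1 - 11713/17205 = 31.92%


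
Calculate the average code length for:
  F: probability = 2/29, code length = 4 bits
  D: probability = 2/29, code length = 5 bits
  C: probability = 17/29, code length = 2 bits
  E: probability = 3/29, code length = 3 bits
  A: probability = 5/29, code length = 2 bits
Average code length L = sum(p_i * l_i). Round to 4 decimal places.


Weighted contributions p_i * l_i:
  F: (2/29) * 4 = 8/29
  D: (2/29) * 5 = 10/29
  C: (17/29) * 2 = 34/29
  E: (3/29) * 3 = 9/29
  A: (5/29) * 2 = 10/29
Sum = (8 + 10 + 34 + 9 + 10)/29 = 71/29

L = 71/29 = 2.4483 bits/symbol


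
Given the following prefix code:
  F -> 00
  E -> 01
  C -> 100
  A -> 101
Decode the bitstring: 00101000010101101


Decoding step by step:
Bits 00 -> F
Bits 101 -> A
Bits 00 -> F
Bits 00 -> F
Bits 101 -> A
Bits 01 -> E
Bits 101 -> A


Decoded message: FAFFAEA


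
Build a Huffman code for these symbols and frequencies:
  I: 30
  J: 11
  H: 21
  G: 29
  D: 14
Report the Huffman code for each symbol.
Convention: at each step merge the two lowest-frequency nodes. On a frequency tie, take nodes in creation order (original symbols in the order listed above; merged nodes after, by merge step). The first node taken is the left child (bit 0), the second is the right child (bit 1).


Huffman tree construction:
Step 1: Merge J(11) + D(14) = 25
Step 2: Merge H(21) + (J+D)(25) = 46
Step 3: Merge G(29) + I(30) = 59
Step 4: Merge (H+(J+D))(46) + (G+I)(59) = 105
Read each symbol's code off the tree from the root (left child = 0, right child = 1).

Codes:
  I: 11 (length 2)
  J: 010 (length 3)
  H: 00 (length 2)
  G: 10 (length 2)
  D: 011 (length 3)
Average code length: 235/105 = 2.2381 bits/symbol


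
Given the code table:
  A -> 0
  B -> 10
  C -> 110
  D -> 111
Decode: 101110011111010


Decoding:
10 -> B
111 -> D
0 -> A
0 -> A
111 -> D
110 -> C
10 -> B


Result: BDAADCB


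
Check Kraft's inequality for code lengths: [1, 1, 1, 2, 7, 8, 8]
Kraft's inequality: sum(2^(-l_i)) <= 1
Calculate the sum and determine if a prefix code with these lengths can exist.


Sum = 2^(-1) + 2^(-1) + 2^(-1) + 2^(-2) + 2^(-7) + 2^(-8) + 2^(-8)
    = 0.5 + 0.5 + 0.5 + 0.25 + 0.0078125 + 0.00390625 + 0.00390625
    = 452/256 = 1.765625
Since 1.765625 > 1, Kraft's inequality is NOT satisfied.
A prefix code with these lengths CANNOT exist.

Kraft sum = 1.765625. Not satisfied.


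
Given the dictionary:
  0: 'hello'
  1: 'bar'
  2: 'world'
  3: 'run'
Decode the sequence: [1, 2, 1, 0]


Look up each index in the dictionary:
  1 -> 'bar'
  2 -> 'world'
  1 -> 'bar'
  0 -> 'hello'

Decoded: "bar world bar hello"


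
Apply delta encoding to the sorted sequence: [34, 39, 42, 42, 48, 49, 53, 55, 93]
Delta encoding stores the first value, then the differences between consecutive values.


First value: 34
Deltas:
  39 - 34 = 5
  42 - 39 = 3
  42 - 42 = 0
  48 - 42 = 6
  49 - 48 = 1
  53 - 49 = 4
  55 - 53 = 2
  93 - 55 = 38


Delta encoded: [34, 5, 3, 0, 6, 1, 4, 2, 38]


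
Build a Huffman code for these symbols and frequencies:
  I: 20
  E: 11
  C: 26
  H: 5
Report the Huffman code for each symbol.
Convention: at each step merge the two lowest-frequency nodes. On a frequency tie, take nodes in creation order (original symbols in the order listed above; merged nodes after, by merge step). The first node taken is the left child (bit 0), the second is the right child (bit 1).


Huffman tree construction:
Step 1: Merge H(5) + E(11) = 16
Step 2: Merge (H+E)(16) + I(20) = 36
Step 3: Merge C(26) + ((H+E)+I)(36) = 62
Read each symbol's code off the tree from the root (left child = 0, right child = 1).

Codes:
  I: 11 (length 2)
  E: 101 (length 3)
  C: 0 (length 1)
  H: 100 (length 3)
Average code length: 114/62 = 1.8387 bits/symbol


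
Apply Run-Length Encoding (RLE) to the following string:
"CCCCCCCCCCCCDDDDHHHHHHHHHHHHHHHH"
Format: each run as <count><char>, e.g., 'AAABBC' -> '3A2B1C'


Scanning runs left to right:
  i=0: run of 'C' x 12 -> '12C'
  i=12: run of 'D' x 4 -> '4D'
  i=16: run of 'H' x 16 -> '16H'

RLE = 12C4D16H


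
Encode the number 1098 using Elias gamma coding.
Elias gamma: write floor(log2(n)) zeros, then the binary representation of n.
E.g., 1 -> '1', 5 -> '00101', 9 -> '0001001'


num_bits = floor(log2(1098)) + 1 = 11
leading_zeros = num_bits - 1 = 10
binary(1098) = 10001001010

Elias gamma(1098) = '0000000000' + '10001001010' = 000000000010001001010 (21 bits)


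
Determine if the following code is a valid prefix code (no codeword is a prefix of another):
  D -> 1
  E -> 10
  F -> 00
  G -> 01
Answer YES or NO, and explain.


Checking each pair (does one codeword prefix another?):
  D='1' vs E='10': prefix -- VIOLATION

NO -- this is NOT a valid prefix code. D (1) is a prefix of E (10).


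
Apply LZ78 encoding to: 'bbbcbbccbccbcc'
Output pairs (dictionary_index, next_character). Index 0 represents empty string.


LZ78 encoding steps:
Dictionary: {0: ''}
Step 1: w='' (idx 0), next='b' -> output (0, 'b'), add 'b' as idx 1
Step 2: w='b' (idx 1), next='b' -> output (1, 'b'), add 'bb' as idx 2
Step 3: w='' (idx 0), next='c' -> output (0, 'c'), add 'c' as idx 3
Step 4: w='bb' (idx 2), next='c' -> output (2, 'c'), add 'bbc' as idx 4
Step 5: w='c' (idx 3), next='b' -> output (3, 'b'), add 'cb' as idx 5
Step 6: w='c' (idx 3), next='c' -> output (3, 'c'), add 'cc' as idx 6
Step 7: w='b' (idx 1), next='c' -> output (1, 'c'), add 'bc' as idx 7
Step 8: w='c' (idx 3), end of input -> output (3, '')


Encoded: [(0, 'b'), (1, 'b'), (0, 'c'), (2, 'c'), (3, 'b'), (3, 'c'), (1, 'c'), (3, '')]


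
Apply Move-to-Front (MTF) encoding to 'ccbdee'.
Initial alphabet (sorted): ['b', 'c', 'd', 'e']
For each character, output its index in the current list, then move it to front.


MTF encoding:
'c': index 1 in ['b', 'c', 'd', 'e'] -> ['c', 'b', 'd', 'e']
'c': index 0 in ['c', 'b', 'd', 'e'] -> ['c', 'b', 'd', 'e']
'b': index 1 in ['c', 'b', 'd', 'e'] -> ['b', 'c', 'd', 'e']
'd': index 2 in ['b', 'c', 'd', 'e'] -> ['d', 'b', 'c', 'e']
'e': index 3 in ['d', 'b', 'c', 'e'] -> ['e', 'd', 'b', 'c']
'e': index 0 in ['e', 'd', 'b', 'c'] -> ['e', 'd', 'b', 'c']


Output: [1, 0, 1, 2, 3, 0]


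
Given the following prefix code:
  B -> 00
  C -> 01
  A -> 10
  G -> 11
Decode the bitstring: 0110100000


Decoding step by step:
Bits 01 -> C
Bits 10 -> A
Bits 10 -> A
Bits 00 -> B
Bits 00 -> B


Decoded message: CAABB


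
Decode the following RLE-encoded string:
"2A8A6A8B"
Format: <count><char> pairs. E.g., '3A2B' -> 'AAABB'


Expanding each <count><char> pair:
  2A -> 'AA'
  8A -> 'AAAAAAAA'
  6A -> 'AAAAAA'
  8B -> 'BBBBBBBB'

Decoded = AAAAAAAAAAAAAAAABBBBBBBB


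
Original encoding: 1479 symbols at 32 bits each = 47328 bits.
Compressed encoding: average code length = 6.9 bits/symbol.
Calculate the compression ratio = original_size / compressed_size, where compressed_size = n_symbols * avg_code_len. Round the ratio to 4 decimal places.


original_size = n_symbols * orig_bits = 1479 * 32 = 47328 bits
compressed_size = n_symbols * avg_code_len = 1479 * 6.9 = 10205.1 bits
ratio = original_size / compressed_size = 47328 / 10205.1 = 4.6377

Compression ratio = 4.6377


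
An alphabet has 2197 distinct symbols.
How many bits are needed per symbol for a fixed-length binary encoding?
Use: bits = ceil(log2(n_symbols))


log2(2197) = 11.1013
Bracket: 2^11 = 2048 < 2197 <= 2^12 = 4096
So ceil(log2(2197)) = 12

bits = ceil(log2(2197)) = ceil(11.1013) = 12 bits


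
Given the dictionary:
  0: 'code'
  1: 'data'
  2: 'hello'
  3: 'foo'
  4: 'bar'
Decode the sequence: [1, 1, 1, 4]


Look up each index in the dictionary:
  1 -> 'data'
  1 -> 'data'
  1 -> 'data'
  4 -> 'bar'

Decoded: "data data data bar"


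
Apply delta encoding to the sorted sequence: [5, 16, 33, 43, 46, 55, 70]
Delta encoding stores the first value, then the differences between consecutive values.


First value: 5
Deltas:
  16 - 5 = 11
  33 - 16 = 17
  43 - 33 = 10
  46 - 43 = 3
  55 - 46 = 9
  70 - 55 = 15


Delta encoded: [5, 11, 17, 10, 3, 9, 15]


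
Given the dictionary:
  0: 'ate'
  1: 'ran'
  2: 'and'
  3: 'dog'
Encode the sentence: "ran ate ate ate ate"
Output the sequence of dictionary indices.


Look up each word in the dictionary:
  'ran' -> 1
  'ate' -> 0
  'ate' -> 0
  'ate' -> 0
  'ate' -> 0

Encoded: [1, 0, 0, 0, 0]


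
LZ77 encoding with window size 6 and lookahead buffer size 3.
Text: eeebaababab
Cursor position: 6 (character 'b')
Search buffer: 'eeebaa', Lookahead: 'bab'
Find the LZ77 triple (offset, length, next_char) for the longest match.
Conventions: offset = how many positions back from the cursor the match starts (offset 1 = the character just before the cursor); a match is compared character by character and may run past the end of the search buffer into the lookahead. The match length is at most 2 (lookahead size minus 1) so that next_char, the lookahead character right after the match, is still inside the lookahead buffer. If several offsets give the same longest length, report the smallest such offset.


Try each offset into the search buffer:
  offset=1 (pos 5, char 'a'): match length 0
  offset=2 (pos 4, char 'a'): match length 0
  offset=3 (pos 3, char 'b'): match length 2
  offset=4 (pos 2, char 'e'): match length 0
  offset=5 (pos 1, char 'e'): match length 0
  offset=6 (pos 0, char 'e'): match length 0
Longest match has length 2 at offset 3.
next_char = character at position 6 + 2 = 8 -> 'b'

Best match: offset=3, length=2 (matching 'ba' starting at position 3)
LZ77 triple: (3, 2, 'b')


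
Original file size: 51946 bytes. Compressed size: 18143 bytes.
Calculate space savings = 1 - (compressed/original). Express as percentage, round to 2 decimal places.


ratio = compressed/original = 18143/51946 = 0.349267
savings = 1 - ratio = 1 - 0.349267 = 0.650733
as a percentage: 0.650733 * 100 = 65.07%

Space savings = 1 - 18143/51946 = 65.07%


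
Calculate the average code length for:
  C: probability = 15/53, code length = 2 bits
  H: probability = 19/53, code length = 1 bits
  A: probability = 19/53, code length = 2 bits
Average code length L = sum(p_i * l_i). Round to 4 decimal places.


Weighted contributions p_i * l_i:
  C: (15/53) * 2 = 30/53
  H: (19/53) * 1 = 19/53
  A: (19/53) * 2 = 38/53
Sum = (30 + 19 + 38)/53 = 87/53

L = 87/53 = 1.6415 bits/symbol


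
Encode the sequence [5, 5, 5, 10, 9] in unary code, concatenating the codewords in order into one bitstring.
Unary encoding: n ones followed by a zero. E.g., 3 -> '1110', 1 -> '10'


Encode each number as n ones followed by a terminating 0:
  5 -> 111110 (6 bits)
  5 -> 111110 (6 bits)
  5 -> 111110 (6 bits)
  10 -> 11111111110 (11 bits)
  9 -> 1111111110 (10 bits)
Total length = 6 + 6 + 6 + 11 + 10 = 39 bits.

Unary([5, 5, 5, 10, 9]) = 111110111110111110111111111101111111110 (39 bits)


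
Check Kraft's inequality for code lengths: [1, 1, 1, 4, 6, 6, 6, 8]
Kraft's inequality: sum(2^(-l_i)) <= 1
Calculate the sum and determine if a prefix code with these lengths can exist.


Sum = 2^(-1) + 2^(-1) + 2^(-1) + 2^(-4) + 2^(-6) + 2^(-6) + 2^(-6) + 2^(-8)
    = 0.5 + 0.5 + 0.5 + 0.0625 + 0.015625 + 0.015625 + 0.015625 + 0.00390625
    = 413/256 = 1.61328125
Since 1.61328125 > 1, Kraft's inequality is NOT satisfied.
A prefix code with these lengths CANNOT exist.

Kraft sum = 1.61328125. Not satisfied.


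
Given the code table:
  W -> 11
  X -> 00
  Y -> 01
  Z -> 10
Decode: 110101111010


Decoding:
11 -> W
01 -> Y
01 -> Y
11 -> W
10 -> Z
10 -> Z


Result: WYYWZZ


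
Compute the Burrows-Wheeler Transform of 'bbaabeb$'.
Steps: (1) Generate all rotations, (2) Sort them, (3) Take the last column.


Rotations (sorted):
  0: $bbaabeb -> last char: b
  1: aabeb$bb -> last char: b
  2: abeb$bba -> last char: a
  3: b$bbaabe -> last char: e
  4: baabeb$b -> last char: b
  5: bbaabeb$ -> last char: $
  6: beb$bbaa -> last char: a
  7: eb$bbaab -> last char: b


BWT = bbaeb$ab


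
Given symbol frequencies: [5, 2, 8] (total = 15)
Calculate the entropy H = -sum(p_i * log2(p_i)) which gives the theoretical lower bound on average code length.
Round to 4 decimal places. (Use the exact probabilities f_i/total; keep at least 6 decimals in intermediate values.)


Per-symbol terms -p_i * log2(p_i) with p_i = f_i/15:
  p = 5/15 = 0.333333: log2(p) = -1.584963, -p*log2(p) = 0.528321
  p = 2/15 = 0.133333: log2(p) = -2.906891, -p*log2(p) = 0.387585
  p = 8/15 = 0.533333: log2(p) = -0.906891, -p*log2(p) = 0.483675
H = 0.528321 + 0.387585 + 0.483675 = 1.399581

H = 1.3996 bits/symbol


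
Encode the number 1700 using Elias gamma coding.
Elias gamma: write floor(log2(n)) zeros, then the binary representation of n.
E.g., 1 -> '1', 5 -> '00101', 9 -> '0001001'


num_bits = floor(log2(1700)) + 1 = 11
leading_zeros = num_bits - 1 = 10
binary(1700) = 11010100100

Elias gamma(1700) = '0000000000' + '11010100100' = 000000000011010100100 (21 bits)


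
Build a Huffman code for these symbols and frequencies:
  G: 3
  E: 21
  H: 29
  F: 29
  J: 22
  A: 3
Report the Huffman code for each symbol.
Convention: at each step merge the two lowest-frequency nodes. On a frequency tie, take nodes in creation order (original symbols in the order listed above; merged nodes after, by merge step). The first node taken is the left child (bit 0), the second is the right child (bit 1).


Huffman tree construction:
Step 1: Merge G(3) + A(3) = 6
Step 2: Merge (G+A)(6) + E(21) = 27
Step 3: Merge J(22) + ((G+A)+E)(27) = 49
Step 4: Merge H(29) + F(29) = 58
Step 5: Merge (J+((G+A)+E))(49) + (H+F)(58) = 107
Read each symbol's code off the tree from the root (left child = 0, right child = 1).

Codes:
  G: 0100 (length 4)
  E: 011 (length 3)
  H: 10 (length 2)
  F: 11 (length 2)
  J: 00 (length 2)
  A: 0101 (length 4)
Average code length: 247/107 = 2.3084 bits/symbol
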